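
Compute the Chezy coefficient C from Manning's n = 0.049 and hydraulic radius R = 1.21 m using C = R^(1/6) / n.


The Chezy coefficient relates to Manning's n through C = R^(1/6) / n.
R^(1/6) = 1.21^(1/6) = 1.03228.
C = 1.03228 / 0.049 = 21.07 m^(1/2)/s.

21.07


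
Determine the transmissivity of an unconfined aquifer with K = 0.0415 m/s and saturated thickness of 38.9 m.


Transmissivity is defined as T = K * h.
T = 0.0415 * 38.9
  = 1.6143 m^2/s.

1.6143


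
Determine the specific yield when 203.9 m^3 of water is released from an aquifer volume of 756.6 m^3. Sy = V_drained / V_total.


Specific yield Sy = Volume drained / Total volume.
Sy = 203.9 / 756.6
   = 0.2695.

0.2695


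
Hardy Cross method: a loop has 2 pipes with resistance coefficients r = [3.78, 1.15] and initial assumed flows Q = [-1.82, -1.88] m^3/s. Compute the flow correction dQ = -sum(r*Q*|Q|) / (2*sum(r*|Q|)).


Numerator terms (r*Q*|Q|): 3.78*-1.82*|-1.82| = -12.5209; 1.15*-1.88*|-1.88| = -4.0646.
Sum of numerator = -16.5854.
Denominator terms (r*|Q|): 3.78*|-1.82| = 6.8796; 1.15*|-1.88| = 2.162.
2 * sum of denominator = 2 * 9.0416 = 18.0832.
dQ = --16.5854 / 18.0832 = 0.9172 m^3/s.

0.9172


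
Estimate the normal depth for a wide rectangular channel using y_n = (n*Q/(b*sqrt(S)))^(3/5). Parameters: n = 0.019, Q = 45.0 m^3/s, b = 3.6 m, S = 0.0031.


We use the wide-channel approximation y_n = (n*Q/(b*sqrt(S)))^(3/5).
sqrt(S) = sqrt(0.0031) = 0.055678.
Numerator: n*Q = 0.019 * 45.0 = 0.855.
Denominator: b*sqrt(S) = 3.6 * 0.055678 = 0.200441.
arg = 4.2656.
y_n = 4.2656^(3/5) = 2.3878 m.

2.3878


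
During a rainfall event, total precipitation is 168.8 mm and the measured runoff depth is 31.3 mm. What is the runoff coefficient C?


The runoff coefficient C = runoff depth / rainfall depth.
C = 31.3 / 168.8
  = 0.1854.

0.1854


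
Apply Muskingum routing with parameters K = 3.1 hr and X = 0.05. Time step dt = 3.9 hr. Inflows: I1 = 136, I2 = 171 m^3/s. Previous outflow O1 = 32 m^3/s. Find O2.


Muskingum coefficients:
denom = 2*K*(1-X) + dt = 2*3.1*(1-0.05) + 3.9 = 9.79.
C0 = (dt - 2*K*X)/denom = (3.9 - 2*3.1*0.05)/9.79 = 0.3667.
C1 = (dt + 2*K*X)/denom = (3.9 + 2*3.1*0.05)/9.79 = 0.43.
C2 = (2*K*(1-X) - dt)/denom = 0.2033.
O2 = C0*I2 + C1*I1 + C2*O1
   = 0.3667*171 + 0.43*136 + 0.2033*32
   = 127.69 m^3/s.

127.69


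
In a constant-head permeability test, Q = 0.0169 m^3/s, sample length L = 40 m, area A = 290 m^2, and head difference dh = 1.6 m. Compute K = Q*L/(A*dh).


From K = Q*L / (A*dh):
Numerator: Q*L = 0.0169 * 40 = 0.676.
Denominator: A*dh = 290 * 1.6 = 464.0.
K = 0.676 / 464.0 = 0.001457 m/s.

0.001457


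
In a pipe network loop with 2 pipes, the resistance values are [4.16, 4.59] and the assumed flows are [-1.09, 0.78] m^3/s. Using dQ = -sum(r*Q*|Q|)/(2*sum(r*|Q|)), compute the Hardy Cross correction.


Numerator terms (r*Q*|Q|): 4.16*-1.09*|-1.09| = -4.9425; 4.59*0.78*|0.78| = 2.7926.
Sum of numerator = -2.1499.
Denominator terms (r*|Q|): 4.16*|-1.09| = 4.5344; 4.59*|0.78| = 3.5802.
2 * sum of denominator = 2 * 8.1146 = 16.2292.
dQ = --2.1499 / 16.2292 = 0.1325 m^3/s.

0.1325


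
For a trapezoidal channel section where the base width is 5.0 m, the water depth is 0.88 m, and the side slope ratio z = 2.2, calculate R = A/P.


For a trapezoidal section with side slope z:
A = (b + z*y)*y = (5.0 + 2.2*0.88)*0.88 = 6.104 m^2.
P = b + 2*y*sqrt(1 + z^2) = 5.0 + 2*0.88*sqrt(1 + 2.2^2) = 9.253 m.
R = A/P = 6.104 / 9.253 = 0.6596 m.

0.6596


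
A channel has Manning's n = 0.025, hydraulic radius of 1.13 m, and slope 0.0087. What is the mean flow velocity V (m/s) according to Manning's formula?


Manning's equation gives V = (1/n) * R^(2/3) * S^(1/2).
First, compute R^(2/3) = 1.13^(2/3) = 1.0849.
Next, S^(1/2) = 0.0087^(1/2) = 0.093274.
Then 1/n = 1/0.025 = 40.0.
V = 40.0 * 1.0849 * 0.093274 = 4.0477 m/s.

4.0477


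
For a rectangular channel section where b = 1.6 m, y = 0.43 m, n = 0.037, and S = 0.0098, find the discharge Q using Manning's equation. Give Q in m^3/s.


For a rectangular channel, the cross-sectional area A = b * y = 1.6 * 0.43 = 0.69 m^2.
The wetted perimeter P = b + 2y = 1.6 + 2*0.43 = 2.46 m.
Hydraulic radius R = A/P = 0.69/2.46 = 0.2797 m.
Velocity V = (1/n)*R^(2/3)*S^(1/2) = (1/0.037)*0.2797^(2/3)*0.0098^(1/2) = 1.1442 m/s.
Discharge Q = A * V = 0.69 * 1.1442 = 0.787 m^3/s.

0.787


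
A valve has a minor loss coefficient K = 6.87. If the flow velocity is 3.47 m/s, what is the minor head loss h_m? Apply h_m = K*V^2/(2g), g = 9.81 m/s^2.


Minor loss formula: h_m = K * V^2/(2g).
V^2 = 3.47^2 = 12.0409.
V^2/(2g) = 12.0409 / 19.62 = 0.6137 m.
h_m = 6.87 * 0.6137 = 4.2162 m.

4.2162


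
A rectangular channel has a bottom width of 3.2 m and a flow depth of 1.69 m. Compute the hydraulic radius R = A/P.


For a rectangular section:
Flow area A = b * y = 3.2 * 1.69 = 5.41 m^2.
Wetted perimeter P = b + 2y = 3.2 + 2*1.69 = 6.58 m.
Hydraulic radius R = A/P = 5.41 / 6.58 = 0.8219 m.

0.8219


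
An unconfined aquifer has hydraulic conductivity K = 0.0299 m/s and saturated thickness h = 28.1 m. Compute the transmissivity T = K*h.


Transmissivity is defined as T = K * h.
T = 0.0299 * 28.1
  = 0.8402 m^2/s.

0.8402


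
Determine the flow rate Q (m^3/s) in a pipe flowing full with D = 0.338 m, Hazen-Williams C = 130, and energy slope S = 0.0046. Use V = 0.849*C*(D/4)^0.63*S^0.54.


For a full circular pipe, R = D/4 = 0.338/4 = 0.0845 m.
V = 0.849 * 130 * 0.0845^0.63 * 0.0046^0.54
  = 0.849 * 130 * 0.210824 * 0.054688
  = 1.2725 m/s.
Pipe area A = pi*D^2/4 = pi*0.338^2/4 = 0.0897 m^2.
Q = A * V = 0.0897 * 1.2725 = 0.1142 m^3/s.

0.1142


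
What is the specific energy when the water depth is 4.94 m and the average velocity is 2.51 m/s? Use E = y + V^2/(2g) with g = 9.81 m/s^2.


Specific energy E = y + V^2/(2g).
Velocity head = V^2/(2g) = 2.51^2 / (2*9.81) = 6.3001 / 19.62 = 0.3211 m.
E = 4.94 + 0.3211 = 5.2611 m.

5.2611


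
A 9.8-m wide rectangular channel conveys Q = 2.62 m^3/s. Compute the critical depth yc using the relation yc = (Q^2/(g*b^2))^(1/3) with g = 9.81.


Using yc = (Q^2 / (g * b^2))^(1/3):
Q^2 = 2.62^2 = 6.86.
g * b^2 = 9.81 * 9.8^2 = 9.81 * 96.04 = 942.15.
Q^2 / (g*b^2) = 6.86 / 942.15 = 0.0073.
yc = 0.0073^(1/3) = 0.1939 m.

0.1939


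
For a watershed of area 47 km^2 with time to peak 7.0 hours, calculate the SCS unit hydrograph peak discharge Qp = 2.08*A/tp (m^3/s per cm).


SCS formula: Qp = 2.08 * A / tp.
Qp = 2.08 * 47 / 7.0
   = 97.76 / 7.0
   = 13.97 m^3/s per cm.

13.97


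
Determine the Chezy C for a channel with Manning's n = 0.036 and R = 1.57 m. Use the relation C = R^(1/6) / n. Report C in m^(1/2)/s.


The Chezy coefficient relates to Manning's n through C = R^(1/6) / n.
R^(1/6) = 1.57^(1/6) = 1.078077.
C = 1.078077 / 0.036 = 29.95 m^(1/2)/s.

29.95


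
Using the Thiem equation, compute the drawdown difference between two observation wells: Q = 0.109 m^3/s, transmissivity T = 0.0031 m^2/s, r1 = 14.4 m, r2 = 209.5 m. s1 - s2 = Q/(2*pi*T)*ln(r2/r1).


Thiem equation: s1 - s2 = Q/(2*pi*T) * ln(r2/r1).
ln(r2/r1) = ln(209.5/14.4) = 2.6775.
Q/(2*pi*T) = 0.109 / (2*pi*0.0031) = 0.109 / 0.0195 = 5.5961.
s1 - s2 = 5.5961 * 2.6775 = 14.9835 m.

14.9835


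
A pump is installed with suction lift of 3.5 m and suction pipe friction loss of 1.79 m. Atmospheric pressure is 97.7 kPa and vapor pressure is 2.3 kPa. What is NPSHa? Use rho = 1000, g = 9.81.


NPSHa = p_atm/(rho*g) - z_s - hf_s - p_vap/(rho*g).
p_atm/(rho*g) = 97.7*1000 / (1000*9.81) = 9.959 m.
p_vap/(rho*g) = 2.3*1000 / (1000*9.81) = 0.234 m.
NPSHa = 9.959 - 3.5 - 1.79 - 0.234
      = 4.43 m.

4.43


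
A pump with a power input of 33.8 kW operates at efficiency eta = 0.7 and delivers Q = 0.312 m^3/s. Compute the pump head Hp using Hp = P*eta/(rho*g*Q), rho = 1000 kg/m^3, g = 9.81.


Pump head formula: Hp = P * eta / (rho * g * Q).
Numerator: P * eta = 33.8 * 1000 * 0.7 = 23660.0 W.
Denominator: rho * g * Q = 1000 * 9.81 * 0.312 = 3060.72.
Hp = 23660.0 / 3060.72 = 7.73 m.

7.73


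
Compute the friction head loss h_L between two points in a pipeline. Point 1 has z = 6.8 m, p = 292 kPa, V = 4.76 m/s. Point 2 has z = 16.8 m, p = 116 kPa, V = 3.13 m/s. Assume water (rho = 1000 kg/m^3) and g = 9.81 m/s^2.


Total head at each section: H = z + p/(rho*g) + V^2/(2g).
H1 = 6.8 + 292*1000/(1000*9.81) + 4.76^2/(2*9.81)
   = 6.8 + 29.766 + 1.1548
   = 37.72 m.
H2 = 16.8 + 116*1000/(1000*9.81) + 3.13^2/(2*9.81)
   = 16.8 + 11.825 + 0.4993
   = 29.124 m.
h_L = H1 - H2 = 37.72 - 29.124 = 8.596 m.

8.596


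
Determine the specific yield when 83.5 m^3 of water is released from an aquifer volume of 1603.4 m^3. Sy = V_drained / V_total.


Specific yield Sy = Volume drained / Total volume.
Sy = 83.5 / 1603.4
   = 0.0521.

0.0521


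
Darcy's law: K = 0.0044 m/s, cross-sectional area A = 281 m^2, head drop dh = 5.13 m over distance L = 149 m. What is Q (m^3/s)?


Darcy's law: Q = K * A * i, where i = dh/L.
Hydraulic gradient i = 5.13 / 149 = 0.03443.
Q = 0.0044 * 281 * 0.03443
  = 0.0426 m^3/s.

0.0426


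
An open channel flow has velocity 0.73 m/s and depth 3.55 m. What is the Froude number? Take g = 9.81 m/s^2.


The Froude number is defined as Fr = V / sqrt(g*y).
g*y = 9.81 * 3.55 = 34.8255.
sqrt(g*y) = sqrt(34.8255) = 5.9013.
Fr = 0.73 / 5.9013 = 0.1237.

0.1237


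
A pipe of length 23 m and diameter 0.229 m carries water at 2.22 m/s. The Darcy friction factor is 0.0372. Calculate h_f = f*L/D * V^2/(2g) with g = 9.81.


Darcy-Weisbach equation: h_f = f * (L/D) * V^2/(2g).
f * L/D = 0.0372 * 23/0.229 = 3.7362.
V^2/(2g) = 2.22^2 / (2*9.81) = 4.9284 / 19.62 = 0.2512 m.
h_f = 3.7362 * 0.2512 = 0.939 m.

0.939


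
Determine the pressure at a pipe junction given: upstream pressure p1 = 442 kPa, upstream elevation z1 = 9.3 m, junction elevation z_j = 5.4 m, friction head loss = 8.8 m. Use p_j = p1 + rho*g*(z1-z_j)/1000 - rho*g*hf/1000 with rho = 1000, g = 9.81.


Junction pressure: p_j = p1 + rho*g*(z1 - z_j)/1000 - rho*g*hf/1000.
Elevation term = 1000*9.81*(9.3 - 5.4)/1000 = 38.259 kPa.
Friction term = 1000*9.81*8.8/1000 = 86.328 kPa.
p_j = 442 + 38.259 - 86.328 = 393.93 kPa.

393.93


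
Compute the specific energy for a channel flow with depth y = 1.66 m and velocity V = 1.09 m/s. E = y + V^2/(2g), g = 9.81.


Specific energy E = y + V^2/(2g).
Velocity head = V^2/(2g) = 1.09^2 / (2*9.81) = 1.1881 / 19.62 = 0.0606 m.
E = 1.66 + 0.0606 = 1.7206 m.

1.7206


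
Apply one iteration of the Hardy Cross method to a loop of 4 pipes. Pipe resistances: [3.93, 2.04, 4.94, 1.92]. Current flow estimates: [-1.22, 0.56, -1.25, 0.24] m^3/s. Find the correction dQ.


Numerator terms (r*Q*|Q|): 3.93*-1.22*|-1.22| = -5.8494; 2.04*0.56*|0.56| = 0.6397; 4.94*-1.25*|-1.25| = -7.7188; 1.92*0.24*|0.24| = 0.1106.
Sum of numerator = -12.8178.
Denominator terms (r*|Q|): 3.93*|-1.22| = 4.7946; 2.04*|0.56| = 1.1424; 4.94*|-1.25| = 6.175; 1.92*|0.24| = 0.4608.
2 * sum of denominator = 2 * 12.5728 = 25.1456.
dQ = --12.8178 / 25.1456 = 0.5097 m^3/s.

0.5097


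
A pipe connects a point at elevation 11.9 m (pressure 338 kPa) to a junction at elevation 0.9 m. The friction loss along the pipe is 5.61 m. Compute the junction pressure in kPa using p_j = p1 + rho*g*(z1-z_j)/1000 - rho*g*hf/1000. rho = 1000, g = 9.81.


Junction pressure: p_j = p1 + rho*g*(z1 - z_j)/1000 - rho*g*hf/1000.
Elevation term = 1000*9.81*(11.9 - 0.9)/1000 = 107.91 kPa.
Friction term = 1000*9.81*5.61/1000 = 55.034 kPa.
p_j = 338 + 107.91 - 55.034 = 390.88 kPa.

390.88


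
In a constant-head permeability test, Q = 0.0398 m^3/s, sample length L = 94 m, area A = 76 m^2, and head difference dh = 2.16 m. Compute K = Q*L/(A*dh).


From K = Q*L / (A*dh):
Numerator: Q*L = 0.0398 * 94 = 3.7412.
Denominator: A*dh = 76 * 2.16 = 164.16.
K = 3.7412 / 164.16 = 0.02279 m/s.

0.02279


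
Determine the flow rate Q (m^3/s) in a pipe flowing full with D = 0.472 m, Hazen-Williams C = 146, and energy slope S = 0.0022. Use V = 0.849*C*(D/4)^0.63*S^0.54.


For a full circular pipe, R = D/4 = 0.472/4 = 0.118 m.
V = 0.849 * 146 * 0.118^0.63 * 0.0022^0.54
  = 0.849 * 146 * 0.260187 * 0.03672
  = 1.1843 m/s.
Pipe area A = pi*D^2/4 = pi*0.472^2/4 = 0.175 m^2.
Q = A * V = 0.175 * 1.1843 = 0.2072 m^3/s.

0.2072


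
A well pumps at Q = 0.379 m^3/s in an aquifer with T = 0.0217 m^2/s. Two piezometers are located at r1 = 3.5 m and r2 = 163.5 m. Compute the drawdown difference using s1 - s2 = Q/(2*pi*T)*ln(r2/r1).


Thiem equation: s1 - s2 = Q/(2*pi*T) * ln(r2/r1).
ln(r2/r1) = ln(163.5/3.5) = 3.8441.
Q/(2*pi*T) = 0.379 / (2*pi*0.0217) = 0.379 / 0.1363 = 2.7797.
s1 - s2 = 2.7797 * 3.8441 = 10.6853 m.

10.6853


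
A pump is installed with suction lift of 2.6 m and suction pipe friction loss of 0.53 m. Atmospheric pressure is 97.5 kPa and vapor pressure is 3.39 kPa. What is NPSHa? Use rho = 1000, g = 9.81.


NPSHa = p_atm/(rho*g) - z_s - hf_s - p_vap/(rho*g).
p_atm/(rho*g) = 97.5*1000 / (1000*9.81) = 9.939 m.
p_vap/(rho*g) = 3.39*1000 / (1000*9.81) = 0.346 m.
NPSHa = 9.939 - 2.6 - 0.53 - 0.346
      = 6.46 m.

6.46


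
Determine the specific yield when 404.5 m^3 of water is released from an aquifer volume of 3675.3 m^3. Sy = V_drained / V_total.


Specific yield Sy = Volume drained / Total volume.
Sy = 404.5 / 3675.3
   = 0.1101.

0.1101


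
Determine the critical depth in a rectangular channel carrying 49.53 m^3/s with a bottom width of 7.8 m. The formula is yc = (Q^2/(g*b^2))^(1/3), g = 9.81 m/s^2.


Using yc = (Q^2 / (g * b^2))^(1/3):
Q^2 = 49.53^2 = 2453.22.
g * b^2 = 9.81 * 7.8^2 = 9.81 * 60.84 = 596.84.
Q^2 / (g*b^2) = 2453.22 / 596.84 = 4.1103.
yc = 4.1103^(1/3) = 1.6019 m.

1.6019


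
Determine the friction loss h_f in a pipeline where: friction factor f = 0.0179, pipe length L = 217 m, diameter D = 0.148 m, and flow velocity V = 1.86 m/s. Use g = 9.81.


Darcy-Weisbach equation: h_f = f * (L/D) * V^2/(2g).
f * L/D = 0.0179 * 217/0.148 = 26.2453.
V^2/(2g) = 1.86^2 / (2*9.81) = 3.4596 / 19.62 = 0.1763 m.
h_f = 26.2453 * 0.1763 = 4.628 m.

4.628


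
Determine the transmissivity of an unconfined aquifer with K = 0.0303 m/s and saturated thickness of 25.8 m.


Transmissivity is defined as T = K * h.
T = 0.0303 * 25.8
  = 0.7817 m^2/s.

0.7817


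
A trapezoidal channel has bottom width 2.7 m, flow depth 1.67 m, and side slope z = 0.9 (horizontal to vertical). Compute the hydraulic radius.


For a trapezoidal section with side slope z:
A = (b + z*y)*y = (2.7 + 0.9*1.67)*1.67 = 7.019 m^2.
P = b + 2*y*sqrt(1 + z^2) = 2.7 + 2*1.67*sqrt(1 + 0.9^2) = 7.194 m.
R = A/P = 7.019 / 7.194 = 0.9757 m.

0.9757


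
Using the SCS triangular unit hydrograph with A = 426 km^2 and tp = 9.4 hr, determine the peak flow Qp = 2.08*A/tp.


SCS formula: Qp = 2.08 * A / tp.
Qp = 2.08 * 426 / 9.4
   = 886.08 / 9.4
   = 94.26 m^3/s per cm.

94.26


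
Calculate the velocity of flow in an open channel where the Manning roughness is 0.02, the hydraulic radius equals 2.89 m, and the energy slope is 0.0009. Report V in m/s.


Manning's equation gives V = (1/n) * R^(2/3) * S^(1/2).
First, compute R^(2/3) = 2.89^(2/3) = 2.0289.
Next, S^(1/2) = 0.0009^(1/2) = 0.03.
Then 1/n = 1/0.02 = 50.0.
V = 50.0 * 2.0289 * 0.03 = 3.0434 m/s.

3.0434


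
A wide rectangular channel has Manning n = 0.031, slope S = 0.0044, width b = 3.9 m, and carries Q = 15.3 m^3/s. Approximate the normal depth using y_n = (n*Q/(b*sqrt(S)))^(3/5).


We use the wide-channel approximation y_n = (n*Q/(b*sqrt(S)))^(3/5).
sqrt(S) = sqrt(0.0044) = 0.066332.
Numerator: n*Q = 0.031 * 15.3 = 0.4743.
Denominator: b*sqrt(S) = 3.9 * 0.066332 = 0.258695.
arg = 1.8334.
y_n = 1.8334^(3/5) = 1.4387 m.

1.4387


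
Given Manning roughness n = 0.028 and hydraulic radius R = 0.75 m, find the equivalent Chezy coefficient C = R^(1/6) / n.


The Chezy coefficient relates to Manning's n through C = R^(1/6) / n.
R^(1/6) = 0.75^(1/6) = 0.953184.
C = 0.953184 / 0.028 = 34.04 m^(1/2)/s.

34.04


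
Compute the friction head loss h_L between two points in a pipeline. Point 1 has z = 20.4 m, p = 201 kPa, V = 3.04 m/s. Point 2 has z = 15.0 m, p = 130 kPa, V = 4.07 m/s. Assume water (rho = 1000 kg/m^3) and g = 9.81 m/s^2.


Total head at each section: H = z + p/(rho*g) + V^2/(2g).
H1 = 20.4 + 201*1000/(1000*9.81) + 3.04^2/(2*9.81)
   = 20.4 + 20.489 + 0.471
   = 41.36 m.
H2 = 15.0 + 130*1000/(1000*9.81) + 4.07^2/(2*9.81)
   = 15.0 + 13.252 + 0.8443
   = 29.096 m.
h_L = H1 - H2 = 41.36 - 29.096 = 12.264 m.

12.264


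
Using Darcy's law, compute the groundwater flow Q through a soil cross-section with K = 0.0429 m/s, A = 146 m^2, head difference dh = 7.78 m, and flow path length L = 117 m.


Darcy's law: Q = K * A * i, where i = dh/L.
Hydraulic gradient i = 7.78 / 117 = 0.066496.
Q = 0.0429 * 146 * 0.066496
  = 0.4165 m^3/s.

0.4165


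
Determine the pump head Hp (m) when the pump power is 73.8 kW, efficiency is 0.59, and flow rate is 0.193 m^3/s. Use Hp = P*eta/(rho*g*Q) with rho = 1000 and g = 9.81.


Pump head formula: Hp = P * eta / (rho * g * Q).
Numerator: P * eta = 73.8 * 1000 * 0.59 = 43542.0 W.
Denominator: rho * g * Q = 1000 * 9.81 * 0.193 = 1893.33.
Hp = 43542.0 / 1893.33 = 23.0 m.

23.0


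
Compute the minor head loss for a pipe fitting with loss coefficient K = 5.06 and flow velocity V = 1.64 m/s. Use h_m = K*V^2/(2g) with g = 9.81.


Minor loss formula: h_m = K * V^2/(2g).
V^2 = 1.64^2 = 2.6896.
V^2/(2g) = 2.6896 / 19.62 = 0.1371 m.
h_m = 5.06 * 0.1371 = 0.6936 m.

0.6936


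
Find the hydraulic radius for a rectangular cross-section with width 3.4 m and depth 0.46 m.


For a rectangular section:
Flow area A = b * y = 3.4 * 0.46 = 1.56 m^2.
Wetted perimeter P = b + 2y = 3.4 + 2*0.46 = 4.32 m.
Hydraulic radius R = A/P = 1.56 / 4.32 = 0.362 m.

0.362


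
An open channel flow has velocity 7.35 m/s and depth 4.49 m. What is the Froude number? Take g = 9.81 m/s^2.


The Froude number is defined as Fr = V / sqrt(g*y).
g*y = 9.81 * 4.49 = 44.0469.
sqrt(g*y) = sqrt(44.0469) = 6.6368.
Fr = 7.35 / 6.6368 = 1.1075.

1.1075


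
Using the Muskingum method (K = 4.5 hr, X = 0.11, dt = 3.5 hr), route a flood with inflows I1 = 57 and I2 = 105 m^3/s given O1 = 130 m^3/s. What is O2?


Muskingum coefficients:
denom = 2*K*(1-X) + dt = 2*4.5*(1-0.11) + 3.5 = 11.51.
C0 = (dt - 2*K*X)/denom = (3.5 - 2*4.5*0.11)/11.51 = 0.2181.
C1 = (dt + 2*K*X)/denom = (3.5 + 2*4.5*0.11)/11.51 = 0.3901.
C2 = (2*K*(1-X) - dt)/denom = 0.3918.
O2 = C0*I2 + C1*I1 + C2*O1
   = 0.2181*105 + 0.3901*57 + 0.3918*130
   = 96.07 m^3/s.

96.07


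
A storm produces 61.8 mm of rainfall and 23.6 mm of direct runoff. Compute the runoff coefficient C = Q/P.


The runoff coefficient C = runoff depth / rainfall depth.
C = 23.6 / 61.8
  = 0.3819.

0.3819


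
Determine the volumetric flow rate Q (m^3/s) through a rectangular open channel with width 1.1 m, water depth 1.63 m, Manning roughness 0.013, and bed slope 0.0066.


For a rectangular channel, the cross-sectional area A = b * y = 1.1 * 1.63 = 1.79 m^2.
The wetted perimeter P = b + 2y = 1.1 + 2*1.63 = 4.36 m.
Hydraulic radius R = A/P = 1.79/4.36 = 0.4112 m.
Velocity V = (1/n)*R^(2/3)*S^(1/2) = (1/0.013)*0.4112^(2/3)*0.0066^(1/2) = 3.4559 m/s.
Discharge Q = A * V = 1.79 * 3.4559 = 6.196 m^3/s.

6.196


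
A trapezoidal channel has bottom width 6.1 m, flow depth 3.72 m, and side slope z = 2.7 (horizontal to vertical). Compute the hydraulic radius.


For a trapezoidal section with side slope z:
A = (b + z*y)*y = (6.1 + 2.7*3.72)*3.72 = 60.056 m^2.
P = b + 2*y*sqrt(1 + z^2) = 6.1 + 2*3.72*sqrt(1 + 2.7^2) = 27.522 m.
R = A/P = 60.056 / 27.522 = 2.1821 m.

2.1821


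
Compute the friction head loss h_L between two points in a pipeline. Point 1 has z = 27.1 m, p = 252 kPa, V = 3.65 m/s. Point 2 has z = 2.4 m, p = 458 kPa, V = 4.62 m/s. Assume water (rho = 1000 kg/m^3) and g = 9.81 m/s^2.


Total head at each section: H = z + p/(rho*g) + V^2/(2g).
H1 = 27.1 + 252*1000/(1000*9.81) + 3.65^2/(2*9.81)
   = 27.1 + 25.688 + 0.679
   = 53.467 m.
H2 = 2.4 + 458*1000/(1000*9.81) + 4.62^2/(2*9.81)
   = 2.4 + 46.687 + 1.0879
   = 50.175 m.
h_L = H1 - H2 = 53.467 - 50.175 = 3.292 m.

3.292


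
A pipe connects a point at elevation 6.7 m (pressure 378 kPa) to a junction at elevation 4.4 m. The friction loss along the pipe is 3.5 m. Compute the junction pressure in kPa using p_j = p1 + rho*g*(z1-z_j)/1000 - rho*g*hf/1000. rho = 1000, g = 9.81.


Junction pressure: p_j = p1 + rho*g*(z1 - z_j)/1000 - rho*g*hf/1000.
Elevation term = 1000*9.81*(6.7 - 4.4)/1000 = 22.563 kPa.
Friction term = 1000*9.81*3.5/1000 = 34.335 kPa.
p_j = 378 + 22.563 - 34.335 = 366.23 kPa.

366.23


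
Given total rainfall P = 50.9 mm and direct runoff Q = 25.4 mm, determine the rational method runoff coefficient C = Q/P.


The runoff coefficient C = runoff depth / rainfall depth.
C = 25.4 / 50.9
  = 0.499.

0.499


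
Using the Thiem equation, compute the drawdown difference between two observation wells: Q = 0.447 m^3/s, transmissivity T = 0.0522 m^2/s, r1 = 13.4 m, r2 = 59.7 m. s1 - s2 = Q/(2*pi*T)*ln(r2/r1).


Thiem equation: s1 - s2 = Q/(2*pi*T) * ln(r2/r1).
ln(r2/r1) = ln(59.7/13.4) = 1.4941.
Q/(2*pi*T) = 0.447 / (2*pi*0.0522) = 0.447 / 0.328 = 1.3629.
s1 - s2 = 1.3629 * 1.4941 = 2.0362 m.

2.0362


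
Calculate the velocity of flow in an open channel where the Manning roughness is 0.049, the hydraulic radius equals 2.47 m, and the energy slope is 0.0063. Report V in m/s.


Manning's equation gives V = (1/n) * R^(2/3) * S^(1/2).
First, compute R^(2/3) = 2.47^(2/3) = 1.8272.
Next, S^(1/2) = 0.0063^(1/2) = 0.079373.
Then 1/n = 1/0.049 = 20.41.
V = 20.41 * 1.8272 * 0.079373 = 2.9599 m/s.

2.9599


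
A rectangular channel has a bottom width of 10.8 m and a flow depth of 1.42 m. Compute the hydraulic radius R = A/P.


For a rectangular section:
Flow area A = b * y = 10.8 * 1.42 = 15.34 m^2.
Wetted perimeter P = b + 2y = 10.8 + 2*1.42 = 13.64 m.
Hydraulic radius R = A/P = 15.34 / 13.64 = 1.1243 m.

1.1243


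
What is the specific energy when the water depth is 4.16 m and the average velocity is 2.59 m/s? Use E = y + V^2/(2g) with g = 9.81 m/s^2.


Specific energy E = y + V^2/(2g).
Velocity head = V^2/(2g) = 2.59^2 / (2*9.81) = 6.7081 / 19.62 = 0.3419 m.
E = 4.16 + 0.3419 = 4.5019 m.

4.5019


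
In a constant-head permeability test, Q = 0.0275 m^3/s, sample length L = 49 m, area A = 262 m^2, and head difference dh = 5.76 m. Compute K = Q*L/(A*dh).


From K = Q*L / (A*dh):
Numerator: Q*L = 0.0275 * 49 = 1.3475.
Denominator: A*dh = 262 * 5.76 = 1509.12.
K = 1.3475 / 1509.12 = 0.000893 m/s.

0.000893


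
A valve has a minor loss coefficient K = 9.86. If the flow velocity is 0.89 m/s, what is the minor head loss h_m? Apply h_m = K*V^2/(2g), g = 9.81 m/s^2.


Minor loss formula: h_m = K * V^2/(2g).
V^2 = 0.89^2 = 0.7921.
V^2/(2g) = 0.7921 / 19.62 = 0.0404 m.
h_m = 9.86 * 0.0404 = 0.3981 m.

0.3981


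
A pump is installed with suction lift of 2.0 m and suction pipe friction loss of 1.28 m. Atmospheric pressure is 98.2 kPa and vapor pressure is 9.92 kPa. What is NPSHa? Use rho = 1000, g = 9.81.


NPSHa = p_atm/(rho*g) - z_s - hf_s - p_vap/(rho*g).
p_atm/(rho*g) = 98.2*1000 / (1000*9.81) = 10.01 m.
p_vap/(rho*g) = 9.92*1000 / (1000*9.81) = 1.011 m.
NPSHa = 10.01 - 2.0 - 1.28 - 1.011
      = 5.72 m.

5.72


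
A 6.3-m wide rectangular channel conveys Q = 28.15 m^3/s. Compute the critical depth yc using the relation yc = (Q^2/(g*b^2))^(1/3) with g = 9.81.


Using yc = (Q^2 / (g * b^2))^(1/3):
Q^2 = 28.15^2 = 792.42.
g * b^2 = 9.81 * 6.3^2 = 9.81 * 39.69 = 389.36.
Q^2 / (g*b^2) = 792.42 / 389.36 = 2.0352.
yc = 2.0352^(1/3) = 1.2673 m.

1.2673


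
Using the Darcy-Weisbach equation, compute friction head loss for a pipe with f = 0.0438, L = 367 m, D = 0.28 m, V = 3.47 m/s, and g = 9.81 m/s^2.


Darcy-Weisbach equation: h_f = f * (L/D) * V^2/(2g).
f * L/D = 0.0438 * 367/0.28 = 57.4093.
V^2/(2g) = 3.47^2 / (2*9.81) = 12.0409 / 19.62 = 0.6137 m.
h_f = 57.4093 * 0.6137 = 35.232 m.

35.232


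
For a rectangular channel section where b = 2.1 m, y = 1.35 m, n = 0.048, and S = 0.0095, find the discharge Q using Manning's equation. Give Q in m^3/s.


For a rectangular channel, the cross-sectional area A = b * y = 2.1 * 1.35 = 2.84 m^2.
The wetted perimeter P = b + 2y = 2.1 + 2*1.35 = 4.8 m.
Hydraulic radius R = A/P = 2.84/4.8 = 0.5906 m.
Velocity V = (1/n)*R^(2/3)*S^(1/2) = (1/0.048)*0.5906^(2/3)*0.0095^(1/2) = 1.4294 m/s.
Discharge Q = A * V = 2.84 * 1.4294 = 4.052 m^3/s.

4.052


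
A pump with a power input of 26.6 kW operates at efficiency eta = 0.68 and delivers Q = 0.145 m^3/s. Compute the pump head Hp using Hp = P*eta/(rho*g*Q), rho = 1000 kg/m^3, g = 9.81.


Pump head formula: Hp = P * eta / (rho * g * Q).
Numerator: P * eta = 26.6 * 1000 * 0.68 = 18088.0 W.
Denominator: rho * g * Q = 1000 * 9.81 * 0.145 = 1422.45.
Hp = 18088.0 / 1422.45 = 12.72 m.

12.72


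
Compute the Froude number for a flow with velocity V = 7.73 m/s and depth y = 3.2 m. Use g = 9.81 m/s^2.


The Froude number is defined as Fr = V / sqrt(g*y).
g*y = 9.81 * 3.2 = 31.392.
sqrt(g*y) = sqrt(31.392) = 5.6029.
Fr = 7.73 / 5.6029 = 1.3797.

1.3797


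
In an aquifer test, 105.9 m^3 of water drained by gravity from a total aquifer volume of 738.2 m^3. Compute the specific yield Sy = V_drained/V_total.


Specific yield Sy = Volume drained / Total volume.
Sy = 105.9 / 738.2
   = 0.1435.

0.1435


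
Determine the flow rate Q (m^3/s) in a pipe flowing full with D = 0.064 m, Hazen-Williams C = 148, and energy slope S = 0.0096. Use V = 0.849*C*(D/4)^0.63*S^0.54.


For a full circular pipe, R = D/4 = 0.064/4 = 0.016 m.
V = 0.849 * 148 * 0.016^0.63 * 0.0096^0.54
  = 0.849 * 148 * 0.073892 * 0.081363
  = 0.7554 m/s.
Pipe area A = pi*D^2/4 = pi*0.064^2/4 = 0.0032 m^2.
Q = A * V = 0.0032 * 0.7554 = 0.0024 m^3/s.

0.0024


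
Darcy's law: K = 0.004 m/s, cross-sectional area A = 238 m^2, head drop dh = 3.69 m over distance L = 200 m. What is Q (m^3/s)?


Darcy's law: Q = K * A * i, where i = dh/L.
Hydraulic gradient i = 3.69 / 200 = 0.01845.
Q = 0.004 * 238 * 0.01845
  = 0.0176 m^3/s.

0.0176


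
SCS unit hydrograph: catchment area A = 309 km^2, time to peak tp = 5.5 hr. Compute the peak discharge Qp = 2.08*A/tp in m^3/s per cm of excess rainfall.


SCS formula: Qp = 2.08 * A / tp.
Qp = 2.08 * 309 / 5.5
   = 642.72 / 5.5
   = 116.86 m^3/s per cm.

116.86


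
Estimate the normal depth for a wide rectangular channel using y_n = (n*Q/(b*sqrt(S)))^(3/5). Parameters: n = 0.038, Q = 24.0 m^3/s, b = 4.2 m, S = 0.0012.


We use the wide-channel approximation y_n = (n*Q/(b*sqrt(S)))^(3/5).
sqrt(S) = sqrt(0.0012) = 0.034641.
Numerator: n*Q = 0.038 * 24.0 = 0.912.
Denominator: b*sqrt(S) = 4.2 * 0.034641 = 0.145492.
arg = 6.2684.
y_n = 6.2684^(3/5) = 3.0081 m.

3.0081


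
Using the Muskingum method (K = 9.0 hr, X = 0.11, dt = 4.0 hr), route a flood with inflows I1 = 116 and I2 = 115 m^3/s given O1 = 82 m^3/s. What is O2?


Muskingum coefficients:
denom = 2*K*(1-X) + dt = 2*9.0*(1-0.11) + 4.0 = 20.02.
C0 = (dt - 2*K*X)/denom = (4.0 - 2*9.0*0.11)/20.02 = 0.1009.
C1 = (dt + 2*K*X)/denom = (4.0 + 2*9.0*0.11)/20.02 = 0.2987.
C2 = (2*K*(1-X) - dt)/denom = 0.6004.
O2 = C0*I2 + C1*I1 + C2*O1
   = 0.1009*115 + 0.2987*116 + 0.6004*82
   = 95.49 m^3/s.

95.49


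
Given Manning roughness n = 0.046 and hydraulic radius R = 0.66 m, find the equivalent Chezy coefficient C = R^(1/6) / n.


The Chezy coefficient relates to Manning's n through C = R^(1/6) / n.
R^(1/6) = 0.66^(1/6) = 0.933091.
C = 0.933091 / 0.046 = 20.28 m^(1/2)/s.

20.28


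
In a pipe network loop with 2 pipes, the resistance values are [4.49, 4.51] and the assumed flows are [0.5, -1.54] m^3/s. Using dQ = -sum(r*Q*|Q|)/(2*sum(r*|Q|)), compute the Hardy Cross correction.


Numerator terms (r*Q*|Q|): 4.49*0.5*|0.5| = 1.1225; 4.51*-1.54*|-1.54| = -10.6959.
Sum of numerator = -9.5734.
Denominator terms (r*|Q|): 4.49*|0.5| = 2.245; 4.51*|-1.54| = 6.9454.
2 * sum of denominator = 2 * 9.1904 = 18.3808.
dQ = --9.5734 / 18.3808 = 0.5208 m^3/s.

0.5208


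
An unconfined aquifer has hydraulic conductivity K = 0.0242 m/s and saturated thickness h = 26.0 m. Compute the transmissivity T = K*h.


Transmissivity is defined as T = K * h.
T = 0.0242 * 26.0
  = 0.6292 m^2/s.

0.6292


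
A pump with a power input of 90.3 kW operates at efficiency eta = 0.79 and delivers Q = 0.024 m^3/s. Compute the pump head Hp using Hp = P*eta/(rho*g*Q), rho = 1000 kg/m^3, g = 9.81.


Pump head formula: Hp = P * eta / (rho * g * Q).
Numerator: P * eta = 90.3 * 1000 * 0.79 = 71337.0 W.
Denominator: rho * g * Q = 1000 * 9.81 * 0.024 = 235.44.
Hp = 71337.0 / 235.44 = 302.99 m.

302.99


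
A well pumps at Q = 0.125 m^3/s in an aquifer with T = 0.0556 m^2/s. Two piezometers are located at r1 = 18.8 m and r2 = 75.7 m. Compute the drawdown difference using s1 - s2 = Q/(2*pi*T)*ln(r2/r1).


Thiem equation: s1 - s2 = Q/(2*pi*T) * ln(r2/r1).
ln(r2/r1) = ln(75.7/18.8) = 1.3929.
Q/(2*pi*T) = 0.125 / (2*pi*0.0556) = 0.125 / 0.3493 = 0.3578.
s1 - s2 = 0.3578 * 1.3929 = 0.4984 m.

0.4984


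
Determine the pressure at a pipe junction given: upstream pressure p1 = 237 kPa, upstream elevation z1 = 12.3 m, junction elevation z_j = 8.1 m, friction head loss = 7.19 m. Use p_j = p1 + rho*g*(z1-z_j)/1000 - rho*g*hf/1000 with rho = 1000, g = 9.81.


Junction pressure: p_j = p1 + rho*g*(z1 - z_j)/1000 - rho*g*hf/1000.
Elevation term = 1000*9.81*(12.3 - 8.1)/1000 = 41.202 kPa.
Friction term = 1000*9.81*7.19/1000 = 70.534 kPa.
p_j = 237 + 41.202 - 70.534 = 207.67 kPa.

207.67


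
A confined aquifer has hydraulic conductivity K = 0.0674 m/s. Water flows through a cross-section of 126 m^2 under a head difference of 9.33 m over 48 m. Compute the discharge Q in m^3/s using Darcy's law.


Darcy's law: Q = K * A * i, where i = dh/L.
Hydraulic gradient i = 9.33 / 48 = 0.194375.
Q = 0.0674 * 126 * 0.194375
  = 1.6507 m^3/s.

1.6507


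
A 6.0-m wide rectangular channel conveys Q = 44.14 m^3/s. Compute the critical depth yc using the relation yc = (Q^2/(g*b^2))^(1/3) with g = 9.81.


Using yc = (Q^2 / (g * b^2))^(1/3):
Q^2 = 44.14^2 = 1948.34.
g * b^2 = 9.81 * 6.0^2 = 9.81 * 36.0 = 353.16.
Q^2 / (g*b^2) = 1948.34 / 353.16 = 5.5169.
yc = 5.5169^(1/3) = 1.767 m.

1.767


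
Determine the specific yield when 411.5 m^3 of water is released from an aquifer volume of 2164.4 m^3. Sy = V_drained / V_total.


Specific yield Sy = Volume drained / Total volume.
Sy = 411.5 / 2164.4
   = 0.1901.

0.1901


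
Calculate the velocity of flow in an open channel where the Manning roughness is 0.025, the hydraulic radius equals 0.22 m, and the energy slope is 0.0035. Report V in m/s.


Manning's equation gives V = (1/n) * R^(2/3) * S^(1/2).
First, compute R^(2/3) = 0.22^(2/3) = 0.3644.
Next, S^(1/2) = 0.0035^(1/2) = 0.059161.
Then 1/n = 1/0.025 = 40.0.
V = 40.0 * 0.3644 * 0.059161 = 0.8624 m/s.

0.8624


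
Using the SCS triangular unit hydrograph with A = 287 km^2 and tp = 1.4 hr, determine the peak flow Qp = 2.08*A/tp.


SCS formula: Qp = 2.08 * A / tp.
Qp = 2.08 * 287 / 1.4
   = 596.96 / 1.4
   = 426.4 m^3/s per cm.

426.4


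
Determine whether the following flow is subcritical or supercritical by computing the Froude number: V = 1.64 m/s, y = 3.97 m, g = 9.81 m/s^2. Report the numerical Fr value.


The Froude number is defined as Fr = V / sqrt(g*y).
g*y = 9.81 * 3.97 = 38.9457.
sqrt(g*y) = sqrt(38.9457) = 6.2406.
Fr = 1.64 / 6.2406 = 0.2628.
Since Fr < 1, the flow is subcritical.

0.2628


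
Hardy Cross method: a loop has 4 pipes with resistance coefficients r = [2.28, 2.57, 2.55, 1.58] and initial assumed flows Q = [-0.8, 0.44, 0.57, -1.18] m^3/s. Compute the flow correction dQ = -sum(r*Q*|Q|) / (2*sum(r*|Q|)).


Numerator terms (r*Q*|Q|): 2.28*-0.8*|-0.8| = -1.4592; 2.57*0.44*|0.44| = 0.4976; 2.55*0.57*|0.57| = 0.8285; 1.58*-1.18*|-1.18| = -2.2.
Sum of numerator = -2.3331.
Denominator terms (r*|Q|): 2.28*|-0.8| = 1.824; 2.57*|0.44| = 1.1308; 2.55*|0.57| = 1.4535; 1.58*|-1.18| = 1.8644.
2 * sum of denominator = 2 * 6.2727 = 12.5454.
dQ = --2.3331 / 12.5454 = 0.186 m^3/s.

0.186


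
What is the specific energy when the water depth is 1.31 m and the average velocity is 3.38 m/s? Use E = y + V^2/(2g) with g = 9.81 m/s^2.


Specific energy E = y + V^2/(2g).
Velocity head = V^2/(2g) = 3.38^2 / (2*9.81) = 11.4244 / 19.62 = 0.5823 m.
E = 1.31 + 0.5823 = 1.8923 m.

1.8923


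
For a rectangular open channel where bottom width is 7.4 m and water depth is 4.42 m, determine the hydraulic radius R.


For a rectangular section:
Flow area A = b * y = 7.4 * 4.42 = 32.71 m^2.
Wetted perimeter P = b + 2y = 7.4 + 2*4.42 = 16.24 m.
Hydraulic radius R = A/P = 32.71 / 16.24 = 2.014 m.

2.014


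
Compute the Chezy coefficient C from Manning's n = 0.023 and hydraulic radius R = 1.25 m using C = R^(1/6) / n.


The Chezy coefficient relates to Manning's n through C = R^(1/6) / n.
R^(1/6) = 1.25^(1/6) = 1.037891.
C = 1.037891 / 0.023 = 45.13 m^(1/2)/s.

45.13


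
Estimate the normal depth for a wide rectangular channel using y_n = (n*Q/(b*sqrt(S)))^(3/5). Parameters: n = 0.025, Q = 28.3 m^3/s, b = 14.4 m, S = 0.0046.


We use the wide-channel approximation y_n = (n*Q/(b*sqrt(S)))^(3/5).
sqrt(S) = sqrt(0.0046) = 0.067823.
Numerator: n*Q = 0.025 * 28.3 = 0.7075.
Denominator: b*sqrt(S) = 14.4 * 0.067823 = 0.976651.
arg = 0.7244.
y_n = 0.7244^(3/5) = 0.8241 m.

0.8241


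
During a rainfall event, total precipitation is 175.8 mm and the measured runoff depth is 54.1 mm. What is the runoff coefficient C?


The runoff coefficient C = runoff depth / rainfall depth.
C = 54.1 / 175.8
  = 0.3077.

0.3077


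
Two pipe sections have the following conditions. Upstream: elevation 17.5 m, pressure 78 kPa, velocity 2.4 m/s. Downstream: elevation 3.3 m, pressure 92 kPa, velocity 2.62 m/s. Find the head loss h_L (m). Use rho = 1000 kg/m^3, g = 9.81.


Total head at each section: H = z + p/(rho*g) + V^2/(2g).
H1 = 17.5 + 78*1000/(1000*9.81) + 2.4^2/(2*9.81)
   = 17.5 + 7.951 + 0.2936
   = 25.745 m.
H2 = 3.3 + 92*1000/(1000*9.81) + 2.62^2/(2*9.81)
   = 3.3 + 9.378 + 0.3499
   = 13.028 m.
h_L = H1 - H2 = 25.745 - 13.028 = 12.717 m.

12.717


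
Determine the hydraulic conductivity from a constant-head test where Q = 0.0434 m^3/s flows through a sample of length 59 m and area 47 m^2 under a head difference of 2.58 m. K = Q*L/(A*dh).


From K = Q*L / (A*dh):
Numerator: Q*L = 0.0434 * 59 = 2.5606.
Denominator: A*dh = 47 * 2.58 = 121.26.
K = 2.5606 / 121.26 = 0.021117 m/s.

0.021117


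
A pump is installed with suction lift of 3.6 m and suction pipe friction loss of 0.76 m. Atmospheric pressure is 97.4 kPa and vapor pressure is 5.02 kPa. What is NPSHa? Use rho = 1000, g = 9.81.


NPSHa = p_atm/(rho*g) - z_s - hf_s - p_vap/(rho*g).
p_atm/(rho*g) = 97.4*1000 / (1000*9.81) = 9.929 m.
p_vap/(rho*g) = 5.02*1000 / (1000*9.81) = 0.512 m.
NPSHa = 9.929 - 3.6 - 0.76 - 0.512
      = 5.06 m.

5.06


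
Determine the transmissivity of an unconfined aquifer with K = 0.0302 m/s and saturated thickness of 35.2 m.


Transmissivity is defined as T = K * h.
T = 0.0302 * 35.2
  = 1.063 m^2/s.

1.063


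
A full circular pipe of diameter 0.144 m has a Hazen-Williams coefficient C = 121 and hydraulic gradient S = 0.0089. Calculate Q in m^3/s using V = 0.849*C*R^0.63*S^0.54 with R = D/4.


For a full circular pipe, R = D/4 = 0.144/4 = 0.036 m.
V = 0.849 * 121 * 0.036^0.63 * 0.0089^0.54
  = 0.849 * 121 * 0.12316 * 0.078104
  = 0.9882 m/s.
Pipe area A = pi*D^2/4 = pi*0.144^2/4 = 0.0163 m^2.
Q = A * V = 0.0163 * 0.9882 = 0.0161 m^3/s.

0.0161


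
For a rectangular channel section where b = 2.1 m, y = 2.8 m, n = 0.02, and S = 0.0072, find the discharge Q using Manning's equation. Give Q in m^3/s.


For a rectangular channel, the cross-sectional area A = b * y = 2.1 * 2.8 = 5.88 m^2.
The wetted perimeter P = b + 2y = 2.1 + 2*2.8 = 7.7 m.
Hydraulic radius R = A/P = 5.88/7.7 = 0.7636 m.
Velocity V = (1/n)*R^(2/3)*S^(1/2) = (1/0.02)*0.7636^(2/3)*0.0072^(1/2) = 3.5445 m/s.
Discharge Q = A * V = 5.88 * 3.5445 = 20.842 m^3/s.

20.842


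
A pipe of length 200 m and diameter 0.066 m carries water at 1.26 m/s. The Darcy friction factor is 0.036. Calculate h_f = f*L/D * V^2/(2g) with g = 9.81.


Darcy-Weisbach equation: h_f = f * (L/D) * V^2/(2g).
f * L/D = 0.036 * 200/0.066 = 109.0909.
V^2/(2g) = 1.26^2 / (2*9.81) = 1.5876 / 19.62 = 0.0809 m.
h_f = 109.0909 * 0.0809 = 8.827 m.

8.827


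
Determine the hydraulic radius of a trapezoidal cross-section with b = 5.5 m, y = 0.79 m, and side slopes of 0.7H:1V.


For a trapezoidal section with side slope z:
A = (b + z*y)*y = (5.5 + 0.7*0.79)*0.79 = 4.782 m^2.
P = b + 2*y*sqrt(1 + z^2) = 5.5 + 2*0.79*sqrt(1 + 0.7^2) = 7.429 m.
R = A/P = 4.782 / 7.429 = 0.6437 m.

0.6437


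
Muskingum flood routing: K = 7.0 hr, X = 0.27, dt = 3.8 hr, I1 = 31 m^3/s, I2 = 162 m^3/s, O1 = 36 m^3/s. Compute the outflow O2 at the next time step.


Muskingum coefficients:
denom = 2*K*(1-X) + dt = 2*7.0*(1-0.27) + 3.8 = 14.02.
C0 = (dt - 2*K*X)/denom = (3.8 - 2*7.0*0.27)/14.02 = 0.0014.
C1 = (dt + 2*K*X)/denom = (3.8 + 2*7.0*0.27)/14.02 = 0.5407.
C2 = (2*K*(1-X) - dt)/denom = 0.4579.
O2 = C0*I2 + C1*I1 + C2*O1
   = 0.0014*162 + 0.5407*31 + 0.4579*36
   = 33.48 m^3/s.

33.48


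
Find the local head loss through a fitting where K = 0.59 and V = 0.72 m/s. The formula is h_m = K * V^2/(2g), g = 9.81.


Minor loss formula: h_m = K * V^2/(2g).
V^2 = 0.72^2 = 0.5184.
V^2/(2g) = 0.5184 / 19.62 = 0.0264 m.
h_m = 0.59 * 0.0264 = 0.0156 m.

0.0156


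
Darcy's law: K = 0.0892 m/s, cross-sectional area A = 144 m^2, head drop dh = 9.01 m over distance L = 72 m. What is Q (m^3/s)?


Darcy's law: Q = K * A * i, where i = dh/L.
Hydraulic gradient i = 9.01 / 72 = 0.125139.
Q = 0.0892 * 144 * 0.125139
  = 1.6074 m^3/s.

1.6074


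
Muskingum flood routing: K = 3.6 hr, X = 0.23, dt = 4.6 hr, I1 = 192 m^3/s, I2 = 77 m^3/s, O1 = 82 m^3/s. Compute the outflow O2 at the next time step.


Muskingum coefficients:
denom = 2*K*(1-X) + dt = 2*3.6*(1-0.23) + 4.6 = 10.144.
C0 = (dt - 2*K*X)/denom = (4.6 - 2*3.6*0.23)/10.144 = 0.2902.
C1 = (dt + 2*K*X)/denom = (4.6 + 2*3.6*0.23)/10.144 = 0.6167.
C2 = (2*K*(1-X) - dt)/denom = 0.0931.
O2 = C0*I2 + C1*I1 + C2*O1
   = 0.2902*77 + 0.6167*192 + 0.0931*82
   = 148.39 m^3/s.

148.39


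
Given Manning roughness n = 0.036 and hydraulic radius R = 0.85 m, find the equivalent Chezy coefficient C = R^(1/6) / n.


The Chezy coefficient relates to Manning's n through C = R^(1/6) / n.
R^(1/6) = 0.85^(1/6) = 0.973277.
C = 0.973277 / 0.036 = 27.04 m^(1/2)/s.

27.04


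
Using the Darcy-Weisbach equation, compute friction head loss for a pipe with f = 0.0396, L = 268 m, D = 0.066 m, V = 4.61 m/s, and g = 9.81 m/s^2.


Darcy-Weisbach equation: h_f = f * (L/D) * V^2/(2g).
f * L/D = 0.0396 * 268/0.066 = 160.8.
V^2/(2g) = 4.61^2 / (2*9.81) = 21.2521 / 19.62 = 1.0832 m.
h_f = 160.8 * 1.0832 = 174.176 m.

174.176


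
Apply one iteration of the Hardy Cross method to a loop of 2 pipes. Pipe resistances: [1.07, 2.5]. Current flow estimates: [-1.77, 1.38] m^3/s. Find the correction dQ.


Numerator terms (r*Q*|Q|): 1.07*-1.77*|-1.77| = -3.3522; 2.5*1.38*|1.38| = 4.761.
Sum of numerator = 1.4088.
Denominator terms (r*|Q|): 1.07*|-1.77| = 1.8939; 2.5*|1.38| = 3.45.
2 * sum of denominator = 2 * 5.3439 = 10.6878.
dQ = -1.4088 / 10.6878 = -0.1318 m^3/s.

-0.1318


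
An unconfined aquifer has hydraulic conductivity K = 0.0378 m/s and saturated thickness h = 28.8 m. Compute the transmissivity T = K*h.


Transmissivity is defined as T = K * h.
T = 0.0378 * 28.8
  = 1.0886 m^2/s.

1.0886


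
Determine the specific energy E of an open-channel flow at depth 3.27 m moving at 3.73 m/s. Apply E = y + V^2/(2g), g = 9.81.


Specific energy E = y + V^2/(2g).
Velocity head = V^2/(2g) = 3.73^2 / (2*9.81) = 13.9129 / 19.62 = 0.7091 m.
E = 3.27 + 0.7091 = 3.9791 m.

3.9791
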